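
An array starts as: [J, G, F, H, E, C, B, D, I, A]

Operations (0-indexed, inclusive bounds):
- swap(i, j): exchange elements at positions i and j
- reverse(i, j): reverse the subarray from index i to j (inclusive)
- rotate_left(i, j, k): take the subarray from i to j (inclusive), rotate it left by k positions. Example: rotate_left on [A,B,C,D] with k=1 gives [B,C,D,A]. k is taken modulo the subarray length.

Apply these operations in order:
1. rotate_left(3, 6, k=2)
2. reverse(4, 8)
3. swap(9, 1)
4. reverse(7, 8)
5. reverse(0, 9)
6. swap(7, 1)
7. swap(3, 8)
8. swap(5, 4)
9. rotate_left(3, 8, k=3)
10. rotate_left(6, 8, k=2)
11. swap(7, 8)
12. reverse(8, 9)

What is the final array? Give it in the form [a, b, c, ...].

After 1 (rotate_left(3, 6, k=2)): [J, G, F, C, B, H, E, D, I, A]
After 2 (reverse(4, 8)): [J, G, F, C, I, D, E, H, B, A]
After 3 (swap(9, 1)): [J, A, F, C, I, D, E, H, B, G]
After 4 (reverse(7, 8)): [J, A, F, C, I, D, E, B, H, G]
After 5 (reverse(0, 9)): [G, H, B, E, D, I, C, F, A, J]
After 6 (swap(7, 1)): [G, F, B, E, D, I, C, H, A, J]
After 7 (swap(3, 8)): [G, F, B, A, D, I, C, H, E, J]
After 8 (swap(5, 4)): [G, F, B, A, I, D, C, H, E, J]
After 9 (rotate_left(3, 8, k=3)): [G, F, B, C, H, E, A, I, D, J]
After 10 (rotate_left(6, 8, k=2)): [G, F, B, C, H, E, D, A, I, J]
After 11 (swap(7, 8)): [G, F, B, C, H, E, D, I, A, J]
After 12 (reverse(8, 9)): [G, F, B, C, H, E, D, I, J, A]

Answer: [G, F, B, C, H, E, D, I, J, A]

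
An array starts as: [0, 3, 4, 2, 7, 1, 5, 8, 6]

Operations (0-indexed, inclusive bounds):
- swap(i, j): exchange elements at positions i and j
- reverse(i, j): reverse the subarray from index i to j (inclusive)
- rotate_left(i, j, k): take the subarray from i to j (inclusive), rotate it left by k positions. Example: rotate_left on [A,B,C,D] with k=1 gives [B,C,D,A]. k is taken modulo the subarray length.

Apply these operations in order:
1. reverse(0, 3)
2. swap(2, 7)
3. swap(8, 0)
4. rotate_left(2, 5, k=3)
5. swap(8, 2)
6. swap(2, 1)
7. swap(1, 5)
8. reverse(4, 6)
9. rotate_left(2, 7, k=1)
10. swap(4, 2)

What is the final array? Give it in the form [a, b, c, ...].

Answer: [6, 7, 2, 5, 8, 0, 3, 4, 1]

Derivation:
After 1 (reverse(0, 3)): [2, 4, 3, 0, 7, 1, 5, 8, 6]
After 2 (swap(2, 7)): [2, 4, 8, 0, 7, 1, 5, 3, 6]
After 3 (swap(8, 0)): [6, 4, 8, 0, 7, 1, 5, 3, 2]
After 4 (rotate_left(2, 5, k=3)): [6, 4, 1, 8, 0, 7, 5, 3, 2]
After 5 (swap(8, 2)): [6, 4, 2, 8, 0, 7, 5, 3, 1]
After 6 (swap(2, 1)): [6, 2, 4, 8, 0, 7, 5, 3, 1]
After 7 (swap(1, 5)): [6, 7, 4, 8, 0, 2, 5, 3, 1]
After 8 (reverse(4, 6)): [6, 7, 4, 8, 5, 2, 0, 3, 1]
After 9 (rotate_left(2, 7, k=1)): [6, 7, 8, 5, 2, 0, 3, 4, 1]
After 10 (swap(4, 2)): [6, 7, 2, 5, 8, 0, 3, 4, 1]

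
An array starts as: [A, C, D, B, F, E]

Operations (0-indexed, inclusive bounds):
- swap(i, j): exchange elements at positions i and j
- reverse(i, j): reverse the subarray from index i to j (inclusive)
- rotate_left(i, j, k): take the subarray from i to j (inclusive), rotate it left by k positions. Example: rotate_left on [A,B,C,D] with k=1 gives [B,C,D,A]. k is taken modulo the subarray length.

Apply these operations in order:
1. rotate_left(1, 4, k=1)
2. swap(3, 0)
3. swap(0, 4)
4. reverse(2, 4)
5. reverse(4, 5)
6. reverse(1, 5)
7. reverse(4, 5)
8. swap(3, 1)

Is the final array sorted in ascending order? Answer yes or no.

After 1 (rotate_left(1, 4, k=1)): [A, D, B, F, C, E]
After 2 (swap(3, 0)): [F, D, B, A, C, E]
After 3 (swap(0, 4)): [C, D, B, A, F, E]
After 4 (reverse(2, 4)): [C, D, F, A, B, E]
After 5 (reverse(4, 5)): [C, D, F, A, E, B]
After 6 (reverse(1, 5)): [C, B, E, A, F, D]
After 7 (reverse(4, 5)): [C, B, E, A, D, F]
After 8 (swap(3, 1)): [C, A, E, B, D, F]

Answer: no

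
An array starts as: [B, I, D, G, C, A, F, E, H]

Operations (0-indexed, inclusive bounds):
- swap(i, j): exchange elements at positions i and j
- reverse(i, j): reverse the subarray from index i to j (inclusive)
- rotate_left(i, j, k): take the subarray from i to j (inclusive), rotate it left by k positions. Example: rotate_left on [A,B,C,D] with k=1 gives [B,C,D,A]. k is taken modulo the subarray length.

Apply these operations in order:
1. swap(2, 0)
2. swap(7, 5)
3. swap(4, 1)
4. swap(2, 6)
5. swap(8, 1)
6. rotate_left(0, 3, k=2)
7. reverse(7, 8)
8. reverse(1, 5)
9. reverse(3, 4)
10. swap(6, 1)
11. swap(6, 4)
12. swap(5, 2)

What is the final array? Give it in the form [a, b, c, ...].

Answer: [F, B, G, D, E, I, H, C, A]

Derivation:
After 1 (swap(2, 0)): [D, I, B, G, C, A, F, E, H]
After 2 (swap(7, 5)): [D, I, B, G, C, E, F, A, H]
After 3 (swap(4, 1)): [D, C, B, G, I, E, F, A, H]
After 4 (swap(2, 6)): [D, C, F, G, I, E, B, A, H]
After 5 (swap(8, 1)): [D, H, F, G, I, E, B, A, C]
After 6 (rotate_left(0, 3, k=2)): [F, G, D, H, I, E, B, A, C]
After 7 (reverse(7, 8)): [F, G, D, H, I, E, B, C, A]
After 8 (reverse(1, 5)): [F, E, I, H, D, G, B, C, A]
After 9 (reverse(3, 4)): [F, E, I, D, H, G, B, C, A]
After 10 (swap(6, 1)): [F, B, I, D, H, G, E, C, A]
After 11 (swap(6, 4)): [F, B, I, D, E, G, H, C, A]
After 12 (swap(5, 2)): [F, B, G, D, E, I, H, C, A]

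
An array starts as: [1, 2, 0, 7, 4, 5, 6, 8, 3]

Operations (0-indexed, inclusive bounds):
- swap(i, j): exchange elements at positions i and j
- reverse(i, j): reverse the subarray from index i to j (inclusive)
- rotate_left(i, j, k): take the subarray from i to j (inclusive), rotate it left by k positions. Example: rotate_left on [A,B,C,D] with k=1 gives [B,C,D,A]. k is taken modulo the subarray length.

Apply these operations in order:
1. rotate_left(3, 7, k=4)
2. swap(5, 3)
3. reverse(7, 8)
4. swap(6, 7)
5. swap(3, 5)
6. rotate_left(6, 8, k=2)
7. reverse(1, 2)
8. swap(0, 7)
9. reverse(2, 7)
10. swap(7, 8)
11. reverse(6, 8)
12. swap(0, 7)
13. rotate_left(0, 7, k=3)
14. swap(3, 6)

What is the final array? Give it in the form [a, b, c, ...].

After 1 (rotate_left(3, 7, k=4)): [1, 2, 0, 8, 7, 4, 5, 6, 3]
After 2 (swap(5, 3)): [1, 2, 0, 4, 7, 8, 5, 6, 3]
After 3 (reverse(7, 8)): [1, 2, 0, 4, 7, 8, 5, 3, 6]
After 4 (swap(6, 7)): [1, 2, 0, 4, 7, 8, 3, 5, 6]
After 5 (swap(3, 5)): [1, 2, 0, 8, 7, 4, 3, 5, 6]
After 6 (rotate_left(6, 8, k=2)): [1, 2, 0, 8, 7, 4, 6, 3, 5]
After 7 (reverse(1, 2)): [1, 0, 2, 8, 7, 4, 6, 3, 5]
After 8 (swap(0, 7)): [3, 0, 2, 8, 7, 4, 6, 1, 5]
After 9 (reverse(2, 7)): [3, 0, 1, 6, 4, 7, 8, 2, 5]
After 10 (swap(7, 8)): [3, 0, 1, 6, 4, 7, 8, 5, 2]
After 11 (reverse(6, 8)): [3, 0, 1, 6, 4, 7, 2, 5, 8]
After 12 (swap(0, 7)): [5, 0, 1, 6, 4, 7, 2, 3, 8]
After 13 (rotate_left(0, 7, k=3)): [6, 4, 7, 2, 3, 5, 0, 1, 8]
After 14 (swap(3, 6)): [6, 4, 7, 0, 3, 5, 2, 1, 8]

Answer: [6, 4, 7, 0, 3, 5, 2, 1, 8]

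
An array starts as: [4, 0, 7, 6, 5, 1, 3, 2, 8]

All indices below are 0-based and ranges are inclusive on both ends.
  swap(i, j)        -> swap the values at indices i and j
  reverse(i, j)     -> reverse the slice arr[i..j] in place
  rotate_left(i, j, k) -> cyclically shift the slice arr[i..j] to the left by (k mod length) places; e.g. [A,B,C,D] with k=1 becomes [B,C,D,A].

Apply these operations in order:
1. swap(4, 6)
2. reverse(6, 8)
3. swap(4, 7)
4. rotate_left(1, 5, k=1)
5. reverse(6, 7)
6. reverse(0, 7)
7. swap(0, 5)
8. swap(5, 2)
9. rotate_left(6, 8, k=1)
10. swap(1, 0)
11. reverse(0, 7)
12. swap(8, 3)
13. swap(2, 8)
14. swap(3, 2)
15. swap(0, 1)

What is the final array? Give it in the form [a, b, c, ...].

After 1 (swap(4, 6)): [4, 0, 7, 6, 3, 1, 5, 2, 8]
After 2 (reverse(6, 8)): [4, 0, 7, 6, 3, 1, 8, 2, 5]
After 3 (swap(4, 7)): [4, 0, 7, 6, 2, 1, 8, 3, 5]
After 4 (rotate_left(1, 5, k=1)): [4, 7, 6, 2, 1, 0, 8, 3, 5]
After 5 (reverse(6, 7)): [4, 7, 6, 2, 1, 0, 3, 8, 5]
After 6 (reverse(0, 7)): [8, 3, 0, 1, 2, 6, 7, 4, 5]
After 7 (swap(0, 5)): [6, 3, 0, 1, 2, 8, 7, 4, 5]
After 8 (swap(5, 2)): [6, 3, 8, 1, 2, 0, 7, 4, 5]
After 9 (rotate_left(6, 8, k=1)): [6, 3, 8, 1, 2, 0, 4, 5, 7]
After 10 (swap(1, 0)): [3, 6, 8, 1, 2, 0, 4, 5, 7]
After 11 (reverse(0, 7)): [5, 4, 0, 2, 1, 8, 6, 3, 7]
After 12 (swap(8, 3)): [5, 4, 0, 7, 1, 8, 6, 3, 2]
After 13 (swap(2, 8)): [5, 4, 2, 7, 1, 8, 6, 3, 0]
After 14 (swap(3, 2)): [5, 4, 7, 2, 1, 8, 6, 3, 0]
After 15 (swap(0, 1)): [4, 5, 7, 2, 1, 8, 6, 3, 0]

Answer: [4, 5, 7, 2, 1, 8, 6, 3, 0]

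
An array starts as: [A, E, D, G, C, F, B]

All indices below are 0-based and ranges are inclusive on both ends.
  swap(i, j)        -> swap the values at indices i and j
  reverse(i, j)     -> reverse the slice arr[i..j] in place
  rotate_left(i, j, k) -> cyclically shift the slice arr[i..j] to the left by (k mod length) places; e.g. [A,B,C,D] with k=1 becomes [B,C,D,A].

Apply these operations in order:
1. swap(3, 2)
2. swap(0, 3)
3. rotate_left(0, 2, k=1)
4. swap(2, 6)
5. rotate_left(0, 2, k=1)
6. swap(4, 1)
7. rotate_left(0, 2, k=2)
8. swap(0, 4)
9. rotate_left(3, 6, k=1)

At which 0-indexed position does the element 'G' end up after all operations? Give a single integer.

After 1 (swap(3, 2)): [A, E, G, D, C, F, B]
After 2 (swap(0, 3)): [D, E, G, A, C, F, B]
After 3 (rotate_left(0, 2, k=1)): [E, G, D, A, C, F, B]
After 4 (swap(2, 6)): [E, G, B, A, C, F, D]
After 5 (rotate_left(0, 2, k=1)): [G, B, E, A, C, F, D]
After 6 (swap(4, 1)): [G, C, E, A, B, F, D]
After 7 (rotate_left(0, 2, k=2)): [E, G, C, A, B, F, D]
After 8 (swap(0, 4)): [B, G, C, A, E, F, D]
After 9 (rotate_left(3, 6, k=1)): [B, G, C, E, F, D, A]

Answer: 1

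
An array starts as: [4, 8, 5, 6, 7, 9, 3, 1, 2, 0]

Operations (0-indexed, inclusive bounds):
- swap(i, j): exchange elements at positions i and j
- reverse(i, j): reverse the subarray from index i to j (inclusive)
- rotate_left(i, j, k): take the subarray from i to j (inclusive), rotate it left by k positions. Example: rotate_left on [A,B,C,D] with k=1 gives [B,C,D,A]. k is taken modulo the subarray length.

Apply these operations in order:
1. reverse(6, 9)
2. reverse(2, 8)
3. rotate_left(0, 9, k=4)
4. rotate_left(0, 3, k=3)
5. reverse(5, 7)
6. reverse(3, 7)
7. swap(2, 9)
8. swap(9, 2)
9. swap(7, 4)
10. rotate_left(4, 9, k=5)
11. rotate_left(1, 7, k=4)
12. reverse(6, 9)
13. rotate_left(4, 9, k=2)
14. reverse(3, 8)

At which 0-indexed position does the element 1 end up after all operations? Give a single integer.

After 1 (reverse(6, 9)): [4, 8, 5, 6, 7, 9, 0, 2, 1, 3]
After 2 (reverse(2, 8)): [4, 8, 1, 2, 0, 9, 7, 6, 5, 3]
After 3 (rotate_left(0, 9, k=4)): [0, 9, 7, 6, 5, 3, 4, 8, 1, 2]
After 4 (rotate_left(0, 3, k=3)): [6, 0, 9, 7, 5, 3, 4, 8, 1, 2]
After 5 (reverse(5, 7)): [6, 0, 9, 7, 5, 8, 4, 3, 1, 2]
After 6 (reverse(3, 7)): [6, 0, 9, 3, 4, 8, 5, 7, 1, 2]
After 7 (swap(2, 9)): [6, 0, 2, 3, 4, 8, 5, 7, 1, 9]
After 8 (swap(9, 2)): [6, 0, 9, 3, 4, 8, 5, 7, 1, 2]
After 9 (swap(7, 4)): [6, 0, 9, 3, 7, 8, 5, 4, 1, 2]
After 10 (rotate_left(4, 9, k=5)): [6, 0, 9, 3, 2, 7, 8, 5, 4, 1]
After 11 (rotate_left(1, 7, k=4)): [6, 7, 8, 5, 0, 9, 3, 2, 4, 1]
After 12 (reverse(6, 9)): [6, 7, 8, 5, 0, 9, 1, 4, 2, 3]
After 13 (rotate_left(4, 9, k=2)): [6, 7, 8, 5, 1, 4, 2, 3, 0, 9]
After 14 (reverse(3, 8)): [6, 7, 8, 0, 3, 2, 4, 1, 5, 9]

Answer: 7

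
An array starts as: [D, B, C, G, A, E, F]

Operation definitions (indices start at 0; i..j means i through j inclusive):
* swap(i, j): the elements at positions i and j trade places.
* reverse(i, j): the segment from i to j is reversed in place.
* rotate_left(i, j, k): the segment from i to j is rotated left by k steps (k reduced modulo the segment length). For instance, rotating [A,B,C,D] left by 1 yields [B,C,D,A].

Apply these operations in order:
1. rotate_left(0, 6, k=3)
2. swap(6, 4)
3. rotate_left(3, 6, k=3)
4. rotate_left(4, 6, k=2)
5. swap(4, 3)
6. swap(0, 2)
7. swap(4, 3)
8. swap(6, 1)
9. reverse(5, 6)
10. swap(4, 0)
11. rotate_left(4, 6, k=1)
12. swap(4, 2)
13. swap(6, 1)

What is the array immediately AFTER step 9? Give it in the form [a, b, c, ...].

After 1 (rotate_left(0, 6, k=3)): [G, A, E, F, D, B, C]
After 2 (swap(6, 4)): [G, A, E, F, C, B, D]
After 3 (rotate_left(3, 6, k=3)): [G, A, E, D, F, C, B]
After 4 (rotate_left(4, 6, k=2)): [G, A, E, D, B, F, C]
After 5 (swap(4, 3)): [G, A, E, B, D, F, C]
After 6 (swap(0, 2)): [E, A, G, B, D, F, C]
After 7 (swap(4, 3)): [E, A, G, D, B, F, C]
After 8 (swap(6, 1)): [E, C, G, D, B, F, A]
After 9 (reverse(5, 6)): [E, C, G, D, B, A, F]

Answer: [E, C, G, D, B, A, F]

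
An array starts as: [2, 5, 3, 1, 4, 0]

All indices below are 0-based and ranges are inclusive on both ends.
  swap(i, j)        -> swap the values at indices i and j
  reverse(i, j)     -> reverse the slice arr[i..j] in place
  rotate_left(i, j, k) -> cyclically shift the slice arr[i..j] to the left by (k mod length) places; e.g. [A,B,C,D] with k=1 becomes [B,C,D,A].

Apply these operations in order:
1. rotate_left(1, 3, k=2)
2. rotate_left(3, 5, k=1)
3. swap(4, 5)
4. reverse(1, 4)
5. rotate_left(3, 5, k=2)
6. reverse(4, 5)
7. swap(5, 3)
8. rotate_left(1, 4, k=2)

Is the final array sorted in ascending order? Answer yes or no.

After 1 (rotate_left(1, 3, k=2)): [2, 1, 5, 3, 4, 0]
After 2 (rotate_left(3, 5, k=1)): [2, 1, 5, 4, 0, 3]
After 3 (swap(4, 5)): [2, 1, 5, 4, 3, 0]
After 4 (reverse(1, 4)): [2, 3, 4, 5, 1, 0]
After 5 (rotate_left(3, 5, k=2)): [2, 3, 4, 0, 5, 1]
After 6 (reverse(4, 5)): [2, 3, 4, 0, 1, 5]
After 7 (swap(5, 3)): [2, 3, 4, 5, 1, 0]
After 8 (rotate_left(1, 4, k=2)): [2, 5, 1, 3, 4, 0]

Answer: no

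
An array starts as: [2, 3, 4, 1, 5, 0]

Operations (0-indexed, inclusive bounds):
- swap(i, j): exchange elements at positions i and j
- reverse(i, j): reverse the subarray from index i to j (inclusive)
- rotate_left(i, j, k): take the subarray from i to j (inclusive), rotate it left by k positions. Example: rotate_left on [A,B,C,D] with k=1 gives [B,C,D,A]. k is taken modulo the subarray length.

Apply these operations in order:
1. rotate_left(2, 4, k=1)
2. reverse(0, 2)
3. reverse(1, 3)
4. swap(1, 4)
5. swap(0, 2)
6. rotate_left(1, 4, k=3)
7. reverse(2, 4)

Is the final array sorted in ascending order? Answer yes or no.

Answer: no

Derivation:
After 1 (rotate_left(2, 4, k=1)): [2, 3, 1, 5, 4, 0]
After 2 (reverse(0, 2)): [1, 3, 2, 5, 4, 0]
After 3 (reverse(1, 3)): [1, 5, 2, 3, 4, 0]
After 4 (swap(1, 4)): [1, 4, 2, 3, 5, 0]
After 5 (swap(0, 2)): [2, 4, 1, 3, 5, 0]
After 6 (rotate_left(1, 4, k=3)): [2, 5, 4, 1, 3, 0]
After 7 (reverse(2, 4)): [2, 5, 3, 1, 4, 0]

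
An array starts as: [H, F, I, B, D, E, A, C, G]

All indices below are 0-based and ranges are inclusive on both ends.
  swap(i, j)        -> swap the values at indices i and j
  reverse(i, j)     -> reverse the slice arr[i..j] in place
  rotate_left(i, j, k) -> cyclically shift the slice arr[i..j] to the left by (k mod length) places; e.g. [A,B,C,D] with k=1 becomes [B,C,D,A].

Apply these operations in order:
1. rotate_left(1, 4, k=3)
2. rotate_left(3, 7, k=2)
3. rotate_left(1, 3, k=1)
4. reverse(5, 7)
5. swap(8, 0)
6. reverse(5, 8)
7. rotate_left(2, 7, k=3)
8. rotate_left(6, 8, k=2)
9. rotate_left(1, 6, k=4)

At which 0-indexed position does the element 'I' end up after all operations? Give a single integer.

After 1 (rotate_left(1, 4, k=3)): [H, D, F, I, B, E, A, C, G]
After 2 (rotate_left(3, 7, k=2)): [H, D, F, E, A, C, I, B, G]
After 3 (rotate_left(1, 3, k=1)): [H, F, E, D, A, C, I, B, G]
After 4 (reverse(5, 7)): [H, F, E, D, A, B, I, C, G]
After 5 (swap(8, 0)): [G, F, E, D, A, B, I, C, H]
After 6 (reverse(5, 8)): [G, F, E, D, A, H, C, I, B]
After 7 (rotate_left(2, 7, k=3)): [G, F, H, C, I, E, D, A, B]
After 8 (rotate_left(6, 8, k=2)): [G, F, H, C, I, E, B, D, A]
After 9 (rotate_left(1, 6, k=4)): [G, E, B, F, H, C, I, D, A]

Answer: 6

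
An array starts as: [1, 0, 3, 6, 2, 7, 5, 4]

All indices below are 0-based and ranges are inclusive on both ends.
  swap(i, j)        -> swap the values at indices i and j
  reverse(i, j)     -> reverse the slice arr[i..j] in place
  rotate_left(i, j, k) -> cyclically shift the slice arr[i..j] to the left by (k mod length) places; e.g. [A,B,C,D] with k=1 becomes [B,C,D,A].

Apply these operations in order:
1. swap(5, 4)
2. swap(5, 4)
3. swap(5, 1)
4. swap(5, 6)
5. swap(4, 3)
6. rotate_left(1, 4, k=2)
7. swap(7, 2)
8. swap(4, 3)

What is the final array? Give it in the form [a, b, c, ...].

After 1 (swap(5, 4)): [1, 0, 3, 6, 7, 2, 5, 4]
After 2 (swap(5, 4)): [1, 0, 3, 6, 2, 7, 5, 4]
After 3 (swap(5, 1)): [1, 7, 3, 6, 2, 0, 5, 4]
After 4 (swap(5, 6)): [1, 7, 3, 6, 2, 5, 0, 4]
After 5 (swap(4, 3)): [1, 7, 3, 2, 6, 5, 0, 4]
After 6 (rotate_left(1, 4, k=2)): [1, 2, 6, 7, 3, 5, 0, 4]
After 7 (swap(7, 2)): [1, 2, 4, 7, 3, 5, 0, 6]
After 8 (swap(4, 3)): [1, 2, 4, 3, 7, 5, 0, 6]

Answer: [1, 2, 4, 3, 7, 5, 0, 6]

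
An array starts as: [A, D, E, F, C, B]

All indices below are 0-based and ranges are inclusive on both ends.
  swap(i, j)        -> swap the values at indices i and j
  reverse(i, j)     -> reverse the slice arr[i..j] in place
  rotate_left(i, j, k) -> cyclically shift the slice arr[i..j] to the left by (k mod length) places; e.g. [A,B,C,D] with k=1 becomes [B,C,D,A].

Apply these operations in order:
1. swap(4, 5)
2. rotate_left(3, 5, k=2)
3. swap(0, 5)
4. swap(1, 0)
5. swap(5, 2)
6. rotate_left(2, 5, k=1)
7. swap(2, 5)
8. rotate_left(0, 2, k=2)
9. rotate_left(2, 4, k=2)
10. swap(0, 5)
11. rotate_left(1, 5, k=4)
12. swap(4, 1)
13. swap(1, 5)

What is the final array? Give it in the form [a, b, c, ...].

Answer: [C, F, D, E, A, B]

Derivation:
After 1 (swap(4, 5)): [A, D, E, F, B, C]
After 2 (rotate_left(3, 5, k=2)): [A, D, E, C, F, B]
After 3 (swap(0, 5)): [B, D, E, C, F, A]
After 4 (swap(1, 0)): [D, B, E, C, F, A]
After 5 (swap(5, 2)): [D, B, A, C, F, E]
After 6 (rotate_left(2, 5, k=1)): [D, B, C, F, E, A]
After 7 (swap(2, 5)): [D, B, A, F, E, C]
After 8 (rotate_left(0, 2, k=2)): [A, D, B, F, E, C]
After 9 (rotate_left(2, 4, k=2)): [A, D, E, B, F, C]
After 10 (swap(0, 5)): [C, D, E, B, F, A]
After 11 (rotate_left(1, 5, k=4)): [C, A, D, E, B, F]
After 12 (swap(4, 1)): [C, B, D, E, A, F]
After 13 (swap(1, 5)): [C, F, D, E, A, B]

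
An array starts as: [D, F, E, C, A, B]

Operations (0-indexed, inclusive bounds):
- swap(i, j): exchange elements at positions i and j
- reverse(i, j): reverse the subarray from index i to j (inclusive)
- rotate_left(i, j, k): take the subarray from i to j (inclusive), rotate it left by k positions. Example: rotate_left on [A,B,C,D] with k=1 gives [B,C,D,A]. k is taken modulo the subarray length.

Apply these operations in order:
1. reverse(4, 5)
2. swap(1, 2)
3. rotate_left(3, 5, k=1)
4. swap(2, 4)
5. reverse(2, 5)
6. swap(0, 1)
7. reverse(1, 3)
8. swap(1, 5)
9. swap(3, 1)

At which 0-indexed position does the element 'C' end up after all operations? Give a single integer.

After 1 (reverse(4, 5)): [D, F, E, C, B, A]
After 2 (swap(1, 2)): [D, E, F, C, B, A]
After 3 (rotate_left(3, 5, k=1)): [D, E, F, B, A, C]
After 4 (swap(2, 4)): [D, E, A, B, F, C]
After 5 (reverse(2, 5)): [D, E, C, F, B, A]
After 6 (swap(0, 1)): [E, D, C, F, B, A]
After 7 (reverse(1, 3)): [E, F, C, D, B, A]
After 8 (swap(1, 5)): [E, A, C, D, B, F]
After 9 (swap(3, 1)): [E, D, C, A, B, F]

Answer: 2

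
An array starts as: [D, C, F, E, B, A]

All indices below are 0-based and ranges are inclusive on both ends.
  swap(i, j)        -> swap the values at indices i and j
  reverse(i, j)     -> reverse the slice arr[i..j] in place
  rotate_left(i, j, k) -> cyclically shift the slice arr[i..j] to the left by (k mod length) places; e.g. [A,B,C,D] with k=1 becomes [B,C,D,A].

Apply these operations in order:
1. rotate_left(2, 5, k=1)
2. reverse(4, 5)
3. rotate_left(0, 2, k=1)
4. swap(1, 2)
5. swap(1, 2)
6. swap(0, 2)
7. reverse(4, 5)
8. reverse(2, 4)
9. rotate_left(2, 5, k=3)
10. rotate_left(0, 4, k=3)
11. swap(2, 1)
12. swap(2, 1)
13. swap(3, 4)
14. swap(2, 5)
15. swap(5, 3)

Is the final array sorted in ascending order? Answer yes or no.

Answer: yes

Derivation:
After 1 (rotate_left(2, 5, k=1)): [D, C, E, B, A, F]
After 2 (reverse(4, 5)): [D, C, E, B, F, A]
After 3 (rotate_left(0, 2, k=1)): [C, E, D, B, F, A]
After 4 (swap(1, 2)): [C, D, E, B, F, A]
After 5 (swap(1, 2)): [C, E, D, B, F, A]
After 6 (swap(0, 2)): [D, E, C, B, F, A]
After 7 (reverse(4, 5)): [D, E, C, B, A, F]
After 8 (reverse(2, 4)): [D, E, A, B, C, F]
After 9 (rotate_left(2, 5, k=3)): [D, E, F, A, B, C]
After 10 (rotate_left(0, 4, k=3)): [A, B, D, E, F, C]
After 11 (swap(2, 1)): [A, D, B, E, F, C]
After 12 (swap(2, 1)): [A, B, D, E, F, C]
After 13 (swap(3, 4)): [A, B, D, F, E, C]
After 14 (swap(2, 5)): [A, B, C, F, E, D]
After 15 (swap(5, 3)): [A, B, C, D, E, F]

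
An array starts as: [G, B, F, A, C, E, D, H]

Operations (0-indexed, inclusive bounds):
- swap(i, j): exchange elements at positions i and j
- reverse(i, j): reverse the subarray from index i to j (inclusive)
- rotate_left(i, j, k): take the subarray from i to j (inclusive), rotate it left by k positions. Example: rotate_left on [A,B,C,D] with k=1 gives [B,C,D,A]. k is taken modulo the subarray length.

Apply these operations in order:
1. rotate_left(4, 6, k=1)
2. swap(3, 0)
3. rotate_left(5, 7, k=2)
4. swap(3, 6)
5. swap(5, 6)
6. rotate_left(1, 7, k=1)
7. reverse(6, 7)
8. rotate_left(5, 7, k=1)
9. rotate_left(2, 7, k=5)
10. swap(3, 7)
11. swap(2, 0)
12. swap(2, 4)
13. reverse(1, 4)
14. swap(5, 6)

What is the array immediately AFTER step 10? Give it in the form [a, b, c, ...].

After 1 (rotate_left(4, 6, k=1)): [G, B, F, A, E, D, C, H]
After 2 (swap(3, 0)): [A, B, F, G, E, D, C, H]
After 3 (rotate_left(5, 7, k=2)): [A, B, F, G, E, H, D, C]
After 4 (swap(3, 6)): [A, B, F, D, E, H, G, C]
After 5 (swap(5, 6)): [A, B, F, D, E, G, H, C]
After 6 (rotate_left(1, 7, k=1)): [A, F, D, E, G, H, C, B]
After 7 (reverse(6, 7)): [A, F, D, E, G, H, B, C]
After 8 (rotate_left(5, 7, k=1)): [A, F, D, E, G, B, C, H]
After 9 (rotate_left(2, 7, k=5)): [A, F, H, D, E, G, B, C]
After 10 (swap(3, 7)): [A, F, H, C, E, G, B, D]

Answer: [A, F, H, C, E, G, B, D]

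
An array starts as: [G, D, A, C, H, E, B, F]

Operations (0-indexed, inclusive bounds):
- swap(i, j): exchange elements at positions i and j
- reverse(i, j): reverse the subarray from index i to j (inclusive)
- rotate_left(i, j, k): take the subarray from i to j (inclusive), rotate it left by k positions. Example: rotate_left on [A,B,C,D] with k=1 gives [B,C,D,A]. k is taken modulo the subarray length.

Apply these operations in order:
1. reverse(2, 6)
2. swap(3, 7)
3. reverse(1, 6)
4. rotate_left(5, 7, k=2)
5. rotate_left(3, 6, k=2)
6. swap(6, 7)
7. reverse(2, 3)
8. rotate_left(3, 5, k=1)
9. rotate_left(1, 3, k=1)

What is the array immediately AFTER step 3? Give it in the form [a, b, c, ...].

After 1 (reverse(2, 6)): [G, D, B, E, H, C, A, F]
After 2 (swap(3, 7)): [G, D, B, F, H, C, A, E]
After 3 (reverse(1, 6)): [G, A, C, H, F, B, D, E]

Answer: [G, A, C, H, F, B, D, E]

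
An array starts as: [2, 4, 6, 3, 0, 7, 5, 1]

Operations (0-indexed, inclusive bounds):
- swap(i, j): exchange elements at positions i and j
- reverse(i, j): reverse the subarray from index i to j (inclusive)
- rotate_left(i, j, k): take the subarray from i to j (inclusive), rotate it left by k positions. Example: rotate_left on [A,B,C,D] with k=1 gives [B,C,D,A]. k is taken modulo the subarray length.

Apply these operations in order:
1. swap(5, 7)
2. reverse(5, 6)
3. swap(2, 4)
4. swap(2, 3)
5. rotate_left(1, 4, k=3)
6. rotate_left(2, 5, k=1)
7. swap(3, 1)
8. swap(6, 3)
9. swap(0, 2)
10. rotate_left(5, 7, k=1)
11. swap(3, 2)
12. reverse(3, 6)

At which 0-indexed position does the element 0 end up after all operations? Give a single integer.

After 1 (swap(5, 7)): [2, 4, 6, 3, 0, 1, 5, 7]
After 2 (reverse(5, 6)): [2, 4, 6, 3, 0, 5, 1, 7]
After 3 (swap(2, 4)): [2, 4, 0, 3, 6, 5, 1, 7]
After 4 (swap(2, 3)): [2, 4, 3, 0, 6, 5, 1, 7]
After 5 (rotate_left(1, 4, k=3)): [2, 6, 4, 3, 0, 5, 1, 7]
After 6 (rotate_left(2, 5, k=1)): [2, 6, 3, 0, 5, 4, 1, 7]
After 7 (swap(3, 1)): [2, 0, 3, 6, 5, 4, 1, 7]
After 8 (swap(6, 3)): [2, 0, 3, 1, 5, 4, 6, 7]
After 9 (swap(0, 2)): [3, 0, 2, 1, 5, 4, 6, 7]
After 10 (rotate_left(5, 7, k=1)): [3, 0, 2, 1, 5, 6, 7, 4]
After 11 (swap(3, 2)): [3, 0, 1, 2, 5, 6, 7, 4]
After 12 (reverse(3, 6)): [3, 0, 1, 7, 6, 5, 2, 4]

Answer: 1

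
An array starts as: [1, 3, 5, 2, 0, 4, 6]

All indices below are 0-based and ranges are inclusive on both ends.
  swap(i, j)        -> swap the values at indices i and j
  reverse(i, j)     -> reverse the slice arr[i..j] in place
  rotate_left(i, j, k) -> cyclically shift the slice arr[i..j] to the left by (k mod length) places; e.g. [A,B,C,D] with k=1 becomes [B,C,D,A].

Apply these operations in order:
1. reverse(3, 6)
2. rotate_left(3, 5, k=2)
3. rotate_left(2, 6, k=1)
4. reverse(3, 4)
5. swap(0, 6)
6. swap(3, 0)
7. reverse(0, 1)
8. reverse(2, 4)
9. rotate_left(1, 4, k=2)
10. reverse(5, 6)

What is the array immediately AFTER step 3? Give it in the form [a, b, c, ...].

Answer: [1, 3, 0, 6, 4, 2, 5]

Derivation:
After 1 (reverse(3, 6)): [1, 3, 5, 6, 4, 0, 2]
After 2 (rotate_left(3, 5, k=2)): [1, 3, 5, 0, 6, 4, 2]
After 3 (rotate_left(2, 6, k=1)): [1, 3, 0, 6, 4, 2, 5]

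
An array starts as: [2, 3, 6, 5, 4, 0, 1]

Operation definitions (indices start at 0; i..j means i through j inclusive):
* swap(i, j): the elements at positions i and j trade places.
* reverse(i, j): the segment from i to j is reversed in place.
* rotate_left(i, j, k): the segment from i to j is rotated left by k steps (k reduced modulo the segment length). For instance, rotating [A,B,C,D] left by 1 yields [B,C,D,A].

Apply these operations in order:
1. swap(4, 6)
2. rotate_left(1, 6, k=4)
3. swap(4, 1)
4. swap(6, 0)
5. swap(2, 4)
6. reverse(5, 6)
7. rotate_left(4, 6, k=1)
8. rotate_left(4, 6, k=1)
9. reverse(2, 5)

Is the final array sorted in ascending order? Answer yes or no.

Answer: no

Derivation:
After 1 (swap(4, 6)): [2, 3, 6, 5, 1, 0, 4]
After 2 (rotate_left(1, 6, k=4)): [2, 0, 4, 3, 6, 5, 1]
After 3 (swap(4, 1)): [2, 6, 4, 3, 0, 5, 1]
After 4 (swap(6, 0)): [1, 6, 4, 3, 0, 5, 2]
After 5 (swap(2, 4)): [1, 6, 0, 3, 4, 5, 2]
After 6 (reverse(5, 6)): [1, 6, 0, 3, 4, 2, 5]
After 7 (rotate_left(4, 6, k=1)): [1, 6, 0, 3, 2, 5, 4]
After 8 (rotate_left(4, 6, k=1)): [1, 6, 0, 3, 5, 4, 2]
After 9 (reverse(2, 5)): [1, 6, 4, 5, 3, 0, 2]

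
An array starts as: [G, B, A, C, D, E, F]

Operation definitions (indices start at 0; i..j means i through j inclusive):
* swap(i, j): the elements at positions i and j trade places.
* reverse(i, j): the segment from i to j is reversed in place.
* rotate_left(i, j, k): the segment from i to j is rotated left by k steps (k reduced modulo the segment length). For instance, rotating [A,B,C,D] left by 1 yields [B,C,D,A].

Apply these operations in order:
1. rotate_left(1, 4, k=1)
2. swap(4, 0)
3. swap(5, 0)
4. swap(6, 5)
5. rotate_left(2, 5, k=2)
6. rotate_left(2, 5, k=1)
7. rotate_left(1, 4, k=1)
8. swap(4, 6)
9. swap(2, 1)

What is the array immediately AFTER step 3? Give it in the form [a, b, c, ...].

Answer: [E, A, C, D, G, B, F]

Derivation:
After 1 (rotate_left(1, 4, k=1)): [G, A, C, D, B, E, F]
After 2 (swap(4, 0)): [B, A, C, D, G, E, F]
After 3 (swap(5, 0)): [E, A, C, D, G, B, F]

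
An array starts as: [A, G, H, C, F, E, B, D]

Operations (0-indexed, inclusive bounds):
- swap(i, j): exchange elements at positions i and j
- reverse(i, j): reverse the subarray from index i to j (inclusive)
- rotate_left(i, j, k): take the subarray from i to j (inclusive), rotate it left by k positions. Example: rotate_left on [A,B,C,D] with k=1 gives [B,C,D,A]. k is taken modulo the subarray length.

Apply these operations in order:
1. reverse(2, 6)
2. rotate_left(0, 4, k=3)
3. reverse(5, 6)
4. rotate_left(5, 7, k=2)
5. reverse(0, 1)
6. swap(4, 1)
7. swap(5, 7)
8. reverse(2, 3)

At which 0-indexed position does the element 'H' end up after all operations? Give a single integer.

After 1 (reverse(2, 6)): [A, G, B, E, F, C, H, D]
After 2 (rotate_left(0, 4, k=3)): [E, F, A, G, B, C, H, D]
After 3 (reverse(5, 6)): [E, F, A, G, B, H, C, D]
After 4 (rotate_left(5, 7, k=2)): [E, F, A, G, B, D, H, C]
After 5 (reverse(0, 1)): [F, E, A, G, B, D, H, C]
After 6 (swap(4, 1)): [F, B, A, G, E, D, H, C]
After 7 (swap(5, 7)): [F, B, A, G, E, C, H, D]
After 8 (reverse(2, 3)): [F, B, G, A, E, C, H, D]

Answer: 6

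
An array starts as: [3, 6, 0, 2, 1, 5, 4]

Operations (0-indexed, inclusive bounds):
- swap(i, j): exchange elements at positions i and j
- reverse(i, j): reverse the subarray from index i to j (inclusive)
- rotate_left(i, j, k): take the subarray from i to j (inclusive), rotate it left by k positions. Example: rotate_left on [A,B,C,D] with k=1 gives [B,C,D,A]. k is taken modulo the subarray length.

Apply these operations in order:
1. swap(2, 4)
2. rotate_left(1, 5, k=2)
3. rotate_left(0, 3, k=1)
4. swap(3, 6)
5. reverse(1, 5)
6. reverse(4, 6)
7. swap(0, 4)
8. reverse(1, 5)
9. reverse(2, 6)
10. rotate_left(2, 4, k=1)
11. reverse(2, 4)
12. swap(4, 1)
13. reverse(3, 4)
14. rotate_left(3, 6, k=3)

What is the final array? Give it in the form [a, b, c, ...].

After 1 (swap(2, 4)): [3, 6, 1, 2, 0, 5, 4]
After 2 (rotate_left(1, 5, k=2)): [3, 2, 0, 5, 6, 1, 4]
After 3 (rotate_left(0, 3, k=1)): [2, 0, 5, 3, 6, 1, 4]
After 4 (swap(3, 6)): [2, 0, 5, 4, 6, 1, 3]
After 5 (reverse(1, 5)): [2, 1, 6, 4, 5, 0, 3]
After 6 (reverse(4, 6)): [2, 1, 6, 4, 3, 0, 5]
After 7 (swap(0, 4)): [3, 1, 6, 4, 2, 0, 5]
After 8 (reverse(1, 5)): [3, 0, 2, 4, 6, 1, 5]
After 9 (reverse(2, 6)): [3, 0, 5, 1, 6, 4, 2]
After 10 (rotate_left(2, 4, k=1)): [3, 0, 1, 6, 5, 4, 2]
After 11 (reverse(2, 4)): [3, 0, 5, 6, 1, 4, 2]
After 12 (swap(4, 1)): [3, 1, 5, 6, 0, 4, 2]
After 13 (reverse(3, 4)): [3, 1, 5, 0, 6, 4, 2]
After 14 (rotate_left(3, 6, k=3)): [3, 1, 5, 2, 0, 6, 4]

Answer: [3, 1, 5, 2, 0, 6, 4]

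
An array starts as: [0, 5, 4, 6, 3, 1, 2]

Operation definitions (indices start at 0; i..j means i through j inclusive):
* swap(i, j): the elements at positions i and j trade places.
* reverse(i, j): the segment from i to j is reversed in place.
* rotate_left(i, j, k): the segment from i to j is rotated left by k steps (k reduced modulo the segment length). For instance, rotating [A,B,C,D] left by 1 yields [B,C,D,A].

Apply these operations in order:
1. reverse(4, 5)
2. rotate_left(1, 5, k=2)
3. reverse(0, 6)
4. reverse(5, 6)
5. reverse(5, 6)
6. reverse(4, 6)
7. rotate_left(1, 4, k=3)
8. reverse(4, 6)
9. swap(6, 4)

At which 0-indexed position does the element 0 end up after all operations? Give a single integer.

After 1 (reverse(4, 5)): [0, 5, 4, 6, 1, 3, 2]
After 2 (rotate_left(1, 5, k=2)): [0, 6, 1, 3, 5, 4, 2]
After 3 (reverse(0, 6)): [2, 4, 5, 3, 1, 6, 0]
After 4 (reverse(5, 6)): [2, 4, 5, 3, 1, 0, 6]
After 5 (reverse(5, 6)): [2, 4, 5, 3, 1, 6, 0]
After 6 (reverse(4, 6)): [2, 4, 5, 3, 0, 6, 1]
After 7 (rotate_left(1, 4, k=3)): [2, 0, 4, 5, 3, 6, 1]
After 8 (reverse(4, 6)): [2, 0, 4, 5, 1, 6, 3]
After 9 (swap(6, 4)): [2, 0, 4, 5, 3, 6, 1]

Answer: 1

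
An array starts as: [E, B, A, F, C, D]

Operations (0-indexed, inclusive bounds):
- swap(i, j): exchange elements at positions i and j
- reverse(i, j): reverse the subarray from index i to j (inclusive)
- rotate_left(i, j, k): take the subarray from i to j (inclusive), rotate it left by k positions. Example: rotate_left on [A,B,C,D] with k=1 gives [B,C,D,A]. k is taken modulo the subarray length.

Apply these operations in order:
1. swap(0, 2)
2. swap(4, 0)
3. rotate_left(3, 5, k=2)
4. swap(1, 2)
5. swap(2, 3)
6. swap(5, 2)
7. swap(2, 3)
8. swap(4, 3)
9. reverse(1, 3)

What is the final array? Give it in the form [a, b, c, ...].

Answer: [C, F, B, E, A, D]

Derivation:
After 1 (swap(0, 2)): [A, B, E, F, C, D]
After 2 (swap(4, 0)): [C, B, E, F, A, D]
After 3 (rotate_left(3, 5, k=2)): [C, B, E, D, F, A]
After 4 (swap(1, 2)): [C, E, B, D, F, A]
After 5 (swap(2, 3)): [C, E, D, B, F, A]
After 6 (swap(5, 2)): [C, E, A, B, F, D]
After 7 (swap(2, 3)): [C, E, B, A, F, D]
After 8 (swap(4, 3)): [C, E, B, F, A, D]
After 9 (reverse(1, 3)): [C, F, B, E, A, D]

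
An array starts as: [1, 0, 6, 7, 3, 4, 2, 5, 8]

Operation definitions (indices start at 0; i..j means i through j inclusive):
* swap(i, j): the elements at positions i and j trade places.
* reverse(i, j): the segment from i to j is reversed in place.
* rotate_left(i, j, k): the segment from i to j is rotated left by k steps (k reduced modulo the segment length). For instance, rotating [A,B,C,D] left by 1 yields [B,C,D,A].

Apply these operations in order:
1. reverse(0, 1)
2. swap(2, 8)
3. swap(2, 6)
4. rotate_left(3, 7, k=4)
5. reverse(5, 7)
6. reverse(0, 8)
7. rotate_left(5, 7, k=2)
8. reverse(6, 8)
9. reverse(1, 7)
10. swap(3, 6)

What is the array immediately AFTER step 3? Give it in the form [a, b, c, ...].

After 1 (reverse(0, 1)): [0, 1, 6, 7, 3, 4, 2, 5, 8]
After 2 (swap(2, 8)): [0, 1, 8, 7, 3, 4, 2, 5, 6]
After 3 (swap(2, 6)): [0, 1, 2, 7, 3, 4, 8, 5, 6]

Answer: [0, 1, 2, 7, 3, 4, 8, 5, 6]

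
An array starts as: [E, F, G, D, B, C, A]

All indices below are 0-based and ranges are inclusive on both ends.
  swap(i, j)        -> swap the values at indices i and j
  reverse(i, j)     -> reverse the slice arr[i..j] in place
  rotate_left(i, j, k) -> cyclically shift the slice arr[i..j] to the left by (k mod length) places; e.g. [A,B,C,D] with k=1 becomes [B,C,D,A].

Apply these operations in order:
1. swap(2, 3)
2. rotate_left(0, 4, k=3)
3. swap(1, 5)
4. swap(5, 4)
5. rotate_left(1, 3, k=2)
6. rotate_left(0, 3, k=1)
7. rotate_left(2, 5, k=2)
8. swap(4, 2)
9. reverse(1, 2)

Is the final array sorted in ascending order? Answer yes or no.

After 1 (swap(2, 3)): [E, F, D, G, B, C, A]
After 2 (rotate_left(0, 4, k=3)): [G, B, E, F, D, C, A]
After 3 (swap(1, 5)): [G, C, E, F, D, B, A]
After 4 (swap(5, 4)): [G, C, E, F, B, D, A]
After 5 (rotate_left(1, 3, k=2)): [G, F, C, E, B, D, A]
After 6 (rotate_left(0, 3, k=1)): [F, C, E, G, B, D, A]
After 7 (rotate_left(2, 5, k=2)): [F, C, B, D, E, G, A]
After 8 (swap(4, 2)): [F, C, E, D, B, G, A]
After 9 (reverse(1, 2)): [F, E, C, D, B, G, A]

Answer: no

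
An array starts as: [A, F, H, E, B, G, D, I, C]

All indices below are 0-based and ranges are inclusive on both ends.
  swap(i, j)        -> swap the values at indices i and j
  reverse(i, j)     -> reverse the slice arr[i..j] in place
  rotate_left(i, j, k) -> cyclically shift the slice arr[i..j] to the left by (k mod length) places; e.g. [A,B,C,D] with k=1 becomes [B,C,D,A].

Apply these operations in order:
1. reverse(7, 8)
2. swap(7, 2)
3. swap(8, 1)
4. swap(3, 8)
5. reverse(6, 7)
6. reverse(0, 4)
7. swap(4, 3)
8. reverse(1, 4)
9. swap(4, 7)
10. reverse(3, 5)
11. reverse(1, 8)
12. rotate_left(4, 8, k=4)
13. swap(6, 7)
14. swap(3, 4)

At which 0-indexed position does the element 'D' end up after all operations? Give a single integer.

Answer: 7

Derivation:
After 1 (reverse(7, 8)): [A, F, H, E, B, G, D, C, I]
After 2 (swap(7, 2)): [A, F, C, E, B, G, D, H, I]
After 3 (swap(8, 1)): [A, I, C, E, B, G, D, H, F]
After 4 (swap(3, 8)): [A, I, C, F, B, G, D, H, E]
After 5 (reverse(6, 7)): [A, I, C, F, B, G, H, D, E]
After 6 (reverse(0, 4)): [B, F, C, I, A, G, H, D, E]
After 7 (swap(4, 3)): [B, F, C, A, I, G, H, D, E]
After 8 (reverse(1, 4)): [B, I, A, C, F, G, H, D, E]
After 9 (swap(4, 7)): [B, I, A, C, D, G, H, F, E]
After 10 (reverse(3, 5)): [B, I, A, G, D, C, H, F, E]
After 11 (reverse(1, 8)): [B, E, F, H, C, D, G, A, I]
After 12 (rotate_left(4, 8, k=4)): [B, E, F, H, I, C, D, G, A]
After 13 (swap(6, 7)): [B, E, F, H, I, C, G, D, A]
After 14 (swap(3, 4)): [B, E, F, I, H, C, G, D, A]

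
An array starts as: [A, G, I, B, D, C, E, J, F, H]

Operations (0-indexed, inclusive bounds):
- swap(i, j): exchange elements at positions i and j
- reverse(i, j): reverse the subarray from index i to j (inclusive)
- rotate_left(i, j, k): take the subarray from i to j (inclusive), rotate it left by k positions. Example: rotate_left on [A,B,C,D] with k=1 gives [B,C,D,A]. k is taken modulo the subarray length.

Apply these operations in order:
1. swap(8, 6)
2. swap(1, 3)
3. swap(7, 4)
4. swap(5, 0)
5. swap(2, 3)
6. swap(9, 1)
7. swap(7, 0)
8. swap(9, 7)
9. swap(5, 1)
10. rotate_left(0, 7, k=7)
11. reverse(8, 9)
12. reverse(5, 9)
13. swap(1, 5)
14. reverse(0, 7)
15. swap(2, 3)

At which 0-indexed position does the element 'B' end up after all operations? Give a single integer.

After 1 (swap(8, 6)): [A, G, I, B, D, C, F, J, E, H]
After 2 (swap(1, 3)): [A, B, I, G, D, C, F, J, E, H]
After 3 (swap(7, 4)): [A, B, I, G, J, C, F, D, E, H]
After 4 (swap(5, 0)): [C, B, I, G, J, A, F, D, E, H]
After 5 (swap(2, 3)): [C, B, G, I, J, A, F, D, E, H]
After 6 (swap(9, 1)): [C, H, G, I, J, A, F, D, E, B]
After 7 (swap(7, 0)): [D, H, G, I, J, A, F, C, E, B]
After 8 (swap(9, 7)): [D, H, G, I, J, A, F, B, E, C]
After 9 (swap(5, 1)): [D, A, G, I, J, H, F, B, E, C]
After 10 (rotate_left(0, 7, k=7)): [B, D, A, G, I, J, H, F, E, C]
After 11 (reverse(8, 9)): [B, D, A, G, I, J, H, F, C, E]
After 12 (reverse(5, 9)): [B, D, A, G, I, E, C, F, H, J]
After 13 (swap(1, 5)): [B, E, A, G, I, D, C, F, H, J]
After 14 (reverse(0, 7)): [F, C, D, I, G, A, E, B, H, J]
After 15 (swap(2, 3)): [F, C, I, D, G, A, E, B, H, J]

Answer: 7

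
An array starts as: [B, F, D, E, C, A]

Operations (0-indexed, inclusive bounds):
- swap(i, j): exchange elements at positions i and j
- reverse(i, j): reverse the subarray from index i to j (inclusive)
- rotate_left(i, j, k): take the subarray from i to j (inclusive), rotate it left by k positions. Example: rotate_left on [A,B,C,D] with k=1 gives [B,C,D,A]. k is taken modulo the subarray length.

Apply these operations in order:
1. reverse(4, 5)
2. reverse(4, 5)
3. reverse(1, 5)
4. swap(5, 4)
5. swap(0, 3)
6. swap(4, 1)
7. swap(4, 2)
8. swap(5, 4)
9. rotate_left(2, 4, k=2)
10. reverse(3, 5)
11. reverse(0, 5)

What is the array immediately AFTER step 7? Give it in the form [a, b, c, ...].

After 1 (reverse(4, 5)): [B, F, D, E, A, C]
After 2 (reverse(4, 5)): [B, F, D, E, C, A]
After 3 (reverse(1, 5)): [B, A, C, E, D, F]
After 4 (swap(5, 4)): [B, A, C, E, F, D]
After 5 (swap(0, 3)): [E, A, C, B, F, D]
After 6 (swap(4, 1)): [E, F, C, B, A, D]
After 7 (swap(4, 2)): [E, F, A, B, C, D]

Answer: [E, F, A, B, C, D]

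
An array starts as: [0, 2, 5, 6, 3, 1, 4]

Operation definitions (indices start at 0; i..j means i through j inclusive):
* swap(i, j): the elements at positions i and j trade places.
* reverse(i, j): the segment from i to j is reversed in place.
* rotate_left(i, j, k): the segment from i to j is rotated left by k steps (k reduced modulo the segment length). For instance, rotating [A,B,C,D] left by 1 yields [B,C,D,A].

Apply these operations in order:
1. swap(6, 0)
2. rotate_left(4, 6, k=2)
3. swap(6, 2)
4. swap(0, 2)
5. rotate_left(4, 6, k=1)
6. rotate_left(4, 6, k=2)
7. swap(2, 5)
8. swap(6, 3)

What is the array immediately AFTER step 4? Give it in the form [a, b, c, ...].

Answer: [1, 2, 4, 6, 0, 3, 5]

Derivation:
After 1 (swap(6, 0)): [4, 2, 5, 6, 3, 1, 0]
After 2 (rotate_left(4, 6, k=2)): [4, 2, 5, 6, 0, 3, 1]
After 3 (swap(6, 2)): [4, 2, 1, 6, 0, 3, 5]
After 4 (swap(0, 2)): [1, 2, 4, 6, 0, 3, 5]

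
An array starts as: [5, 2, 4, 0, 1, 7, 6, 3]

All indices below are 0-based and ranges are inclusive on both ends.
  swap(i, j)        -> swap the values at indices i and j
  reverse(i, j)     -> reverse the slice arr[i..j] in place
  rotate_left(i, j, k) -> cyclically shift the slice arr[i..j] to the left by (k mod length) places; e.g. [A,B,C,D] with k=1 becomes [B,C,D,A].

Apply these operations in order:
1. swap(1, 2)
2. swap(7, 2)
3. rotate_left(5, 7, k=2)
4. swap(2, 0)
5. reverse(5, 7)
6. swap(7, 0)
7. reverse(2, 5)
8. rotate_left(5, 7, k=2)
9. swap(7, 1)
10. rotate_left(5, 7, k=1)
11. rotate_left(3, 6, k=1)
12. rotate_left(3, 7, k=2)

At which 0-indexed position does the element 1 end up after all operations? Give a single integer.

Answer: 4

Derivation:
After 1 (swap(1, 2)): [5, 4, 2, 0, 1, 7, 6, 3]
After 2 (swap(7, 2)): [5, 4, 3, 0, 1, 7, 6, 2]
After 3 (rotate_left(5, 7, k=2)): [5, 4, 3, 0, 1, 2, 7, 6]
After 4 (swap(2, 0)): [3, 4, 5, 0, 1, 2, 7, 6]
After 5 (reverse(5, 7)): [3, 4, 5, 0, 1, 6, 7, 2]
After 6 (swap(7, 0)): [2, 4, 5, 0, 1, 6, 7, 3]
After 7 (reverse(2, 5)): [2, 4, 6, 1, 0, 5, 7, 3]
After 8 (rotate_left(5, 7, k=2)): [2, 4, 6, 1, 0, 3, 5, 7]
After 9 (swap(7, 1)): [2, 7, 6, 1, 0, 3, 5, 4]
After 10 (rotate_left(5, 7, k=1)): [2, 7, 6, 1, 0, 5, 4, 3]
After 11 (rotate_left(3, 6, k=1)): [2, 7, 6, 0, 5, 4, 1, 3]
After 12 (rotate_left(3, 7, k=2)): [2, 7, 6, 4, 1, 3, 0, 5]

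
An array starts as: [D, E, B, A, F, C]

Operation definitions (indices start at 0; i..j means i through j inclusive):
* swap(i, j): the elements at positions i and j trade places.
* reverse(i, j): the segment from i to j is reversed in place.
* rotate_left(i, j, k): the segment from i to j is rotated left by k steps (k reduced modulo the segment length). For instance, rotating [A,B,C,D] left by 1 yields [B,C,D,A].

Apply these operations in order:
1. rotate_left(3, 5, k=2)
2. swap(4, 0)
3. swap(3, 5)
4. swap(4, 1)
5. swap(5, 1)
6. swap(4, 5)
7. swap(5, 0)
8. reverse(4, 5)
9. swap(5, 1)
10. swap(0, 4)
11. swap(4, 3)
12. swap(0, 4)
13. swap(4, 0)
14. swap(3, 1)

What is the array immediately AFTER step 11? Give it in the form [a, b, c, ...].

Answer: [A, D, B, E, F, C]

Derivation:
After 1 (rotate_left(3, 5, k=2)): [D, E, B, C, A, F]
After 2 (swap(4, 0)): [A, E, B, C, D, F]
After 3 (swap(3, 5)): [A, E, B, F, D, C]
After 4 (swap(4, 1)): [A, D, B, F, E, C]
After 5 (swap(5, 1)): [A, C, B, F, E, D]
After 6 (swap(4, 5)): [A, C, B, F, D, E]
After 7 (swap(5, 0)): [E, C, B, F, D, A]
After 8 (reverse(4, 5)): [E, C, B, F, A, D]
After 9 (swap(5, 1)): [E, D, B, F, A, C]
After 10 (swap(0, 4)): [A, D, B, F, E, C]
After 11 (swap(4, 3)): [A, D, B, E, F, C]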